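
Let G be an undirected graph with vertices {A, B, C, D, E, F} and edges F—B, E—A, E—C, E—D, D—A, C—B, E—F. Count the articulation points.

1

Removing E increases the component count from 1 to 2, so E is a cut vertex.
By contrast removing B leaves 1 component; it is not a cut vertex. No other vertex is a cut vertex either.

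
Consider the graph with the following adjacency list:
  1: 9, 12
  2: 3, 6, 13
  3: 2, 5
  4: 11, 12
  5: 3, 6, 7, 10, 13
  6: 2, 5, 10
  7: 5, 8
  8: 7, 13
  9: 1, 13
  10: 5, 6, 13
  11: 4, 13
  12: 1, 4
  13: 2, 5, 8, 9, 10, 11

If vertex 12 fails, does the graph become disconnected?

No

Deleting 12 leaves 1 component (was 1) (its neighbors 1, 4 remain connected to each other), so 12 is not a cut vertex.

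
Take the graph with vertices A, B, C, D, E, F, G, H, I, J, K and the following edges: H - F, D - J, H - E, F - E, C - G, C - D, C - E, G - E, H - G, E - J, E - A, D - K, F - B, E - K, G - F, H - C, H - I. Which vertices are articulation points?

E, F, H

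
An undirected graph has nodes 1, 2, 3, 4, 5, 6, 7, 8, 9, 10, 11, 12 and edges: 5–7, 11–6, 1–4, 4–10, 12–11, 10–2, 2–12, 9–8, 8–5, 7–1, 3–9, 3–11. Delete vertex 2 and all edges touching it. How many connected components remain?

With 2 gone, the remaining components are: {1, 3, 4, 5, 6, 7, 8, 9, 10, 11, 12}.
That is 1 component.

1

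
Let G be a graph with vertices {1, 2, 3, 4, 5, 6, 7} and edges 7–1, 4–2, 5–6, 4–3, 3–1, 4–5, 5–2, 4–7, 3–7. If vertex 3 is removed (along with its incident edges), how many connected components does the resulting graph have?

With 3 gone, the remaining components are: {1, 2, 4, 5, 6, 7}.
That is 1 component.

1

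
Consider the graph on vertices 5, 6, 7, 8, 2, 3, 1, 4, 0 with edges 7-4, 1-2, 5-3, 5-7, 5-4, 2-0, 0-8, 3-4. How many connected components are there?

6 is isolated — a component by itself.
Starting from 0 we can reach 0, 1, 2, 8. That is one component of size 4.
Starting from 3 we can reach 3, 4, 5, 7. That is one component of size 4.
Total: 3 components.

3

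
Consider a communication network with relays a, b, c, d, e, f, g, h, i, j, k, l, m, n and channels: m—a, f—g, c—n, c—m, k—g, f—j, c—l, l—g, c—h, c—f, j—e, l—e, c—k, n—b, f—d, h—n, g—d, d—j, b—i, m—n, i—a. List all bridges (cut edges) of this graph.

The edges on the cycle c-k-g-f-c are not bridges since each lies on that cycle.
Every edge lies on some cycle, so there are no bridges.

none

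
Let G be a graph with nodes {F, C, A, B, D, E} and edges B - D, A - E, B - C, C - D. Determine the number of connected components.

3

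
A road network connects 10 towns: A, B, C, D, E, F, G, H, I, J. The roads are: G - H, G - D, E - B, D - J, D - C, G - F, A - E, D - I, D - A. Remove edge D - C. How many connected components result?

2

Before removal there is 1 component.
D - C is a bridge — removing it separates D's side from C's side.
After removal: 2 components.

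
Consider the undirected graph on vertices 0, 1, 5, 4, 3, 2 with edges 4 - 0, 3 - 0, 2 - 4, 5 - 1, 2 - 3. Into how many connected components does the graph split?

Starting from 1 we can reach 1, 5. That is one component of size 2.
Starting from 0 we can reach 0, 2, 3, 4. That is one component of size 4.
Total: 2 components.

2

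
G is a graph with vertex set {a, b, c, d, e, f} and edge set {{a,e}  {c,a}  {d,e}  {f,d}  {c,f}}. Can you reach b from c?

The component containing c is {a, c, d, e, f}, and b is not in it.

No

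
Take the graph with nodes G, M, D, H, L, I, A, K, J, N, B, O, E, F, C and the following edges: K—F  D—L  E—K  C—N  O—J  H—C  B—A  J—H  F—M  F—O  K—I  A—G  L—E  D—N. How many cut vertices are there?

Removing A increases the component count from 2 to 3, so A is a cut vertex.
Removing F increases the component count from 2 to 3, so F is a cut vertex.
Removing K increases the component count from 2 to 3, so K is a cut vertex.
By contrast removing C leaves 2 components; it is not a cut vertex. No other vertex is a cut vertex either.

3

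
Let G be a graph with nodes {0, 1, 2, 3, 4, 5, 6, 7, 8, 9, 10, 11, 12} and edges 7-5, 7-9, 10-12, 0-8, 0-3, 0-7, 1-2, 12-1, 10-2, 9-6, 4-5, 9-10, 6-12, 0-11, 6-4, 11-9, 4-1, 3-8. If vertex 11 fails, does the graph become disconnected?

No

Deleting 11 leaves 1 component (was 1) (its neighbors 0, 9 remain connected to each other), so 11 is not a cut vertex.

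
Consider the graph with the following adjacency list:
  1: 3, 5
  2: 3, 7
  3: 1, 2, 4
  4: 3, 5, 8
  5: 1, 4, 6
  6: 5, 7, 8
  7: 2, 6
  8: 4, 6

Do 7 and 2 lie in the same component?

From 7 we can reach 1, 2, 3, 4, 5, 6, 7, 8, which includes 2.

Yes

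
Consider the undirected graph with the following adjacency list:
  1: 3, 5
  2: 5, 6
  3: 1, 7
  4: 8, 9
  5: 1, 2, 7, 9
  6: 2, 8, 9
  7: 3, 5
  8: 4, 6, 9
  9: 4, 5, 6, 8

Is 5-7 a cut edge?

No

After removing 5-7, the path 5-1-3-7 still connects them, so the edge is not a bridge.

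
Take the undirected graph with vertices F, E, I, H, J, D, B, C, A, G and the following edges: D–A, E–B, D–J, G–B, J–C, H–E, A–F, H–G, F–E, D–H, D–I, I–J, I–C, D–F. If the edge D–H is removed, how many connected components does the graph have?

D and H are still connected via D-F-E-H, so the component count stays at 1.

1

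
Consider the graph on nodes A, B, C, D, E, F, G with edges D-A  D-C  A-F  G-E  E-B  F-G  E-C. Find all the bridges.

The edges on the cycle D-A-F-G-E-C-D are not bridges since each lies on that cycle.
But removing E-B disconnects E from B — this is a bridge.

B-E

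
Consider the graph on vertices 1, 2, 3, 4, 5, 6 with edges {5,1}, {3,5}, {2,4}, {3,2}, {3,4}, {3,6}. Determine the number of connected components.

1

Starting from 1 we can reach 1, 2, 3, 4, 5, 6. That is one component of size 6.
Total: 1 component.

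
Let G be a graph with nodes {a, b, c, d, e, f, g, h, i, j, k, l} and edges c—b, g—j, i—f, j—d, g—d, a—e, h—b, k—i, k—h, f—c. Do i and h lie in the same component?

Yes

From i we can reach b, c, f, h, i, k, which includes h.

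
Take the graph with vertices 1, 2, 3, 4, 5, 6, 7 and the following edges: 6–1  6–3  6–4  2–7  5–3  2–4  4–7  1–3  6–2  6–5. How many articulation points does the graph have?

1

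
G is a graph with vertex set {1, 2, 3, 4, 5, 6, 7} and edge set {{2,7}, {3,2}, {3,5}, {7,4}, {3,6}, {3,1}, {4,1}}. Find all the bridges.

The edges on the cycle 3-2-7-4-1-3 are not bridges since each lies on that cycle.
But removing 3—5 disconnects 3 from 5; removing 3—6 disconnects 3 from 6 — these are bridges.

3-5, 3-6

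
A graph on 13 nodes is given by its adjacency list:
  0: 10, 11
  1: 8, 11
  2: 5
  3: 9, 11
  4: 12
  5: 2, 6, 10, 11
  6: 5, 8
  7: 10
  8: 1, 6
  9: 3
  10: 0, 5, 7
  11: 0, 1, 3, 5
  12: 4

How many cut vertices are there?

4

Removing 3 increases the component count from 2 to 3, so 3 is a cut vertex.
Removing 5 increases the component count from 2 to 3, so 5 is a cut vertex.
Removing 10 increases the component count from 2 to 3, so 10 is a cut vertex.
Likewise 11 is a cut vertex.
By contrast removing 8 leaves 2 components; it is not a cut vertex. No other vertex is a cut vertex either.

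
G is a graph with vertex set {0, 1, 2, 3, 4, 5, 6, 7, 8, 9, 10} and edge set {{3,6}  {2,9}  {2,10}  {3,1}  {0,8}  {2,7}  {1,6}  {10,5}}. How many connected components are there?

4

4 is isolated — a component by itself.
Starting from 0 we can reach 0, 8. That is one component of size 2.
Starting from 1 we can reach 1, 3, 6. That is one component of size 3.
Starting from 2 we can reach 2, 5, 7, 9, 10. That is one component of size 5.
Total: 4 components.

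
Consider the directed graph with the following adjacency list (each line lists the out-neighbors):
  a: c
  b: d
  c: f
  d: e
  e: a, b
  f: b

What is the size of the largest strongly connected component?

{a, b, c, d, e, f} are all mutually reachable — one SCC of size 6.
The largest has 6 vertices.

6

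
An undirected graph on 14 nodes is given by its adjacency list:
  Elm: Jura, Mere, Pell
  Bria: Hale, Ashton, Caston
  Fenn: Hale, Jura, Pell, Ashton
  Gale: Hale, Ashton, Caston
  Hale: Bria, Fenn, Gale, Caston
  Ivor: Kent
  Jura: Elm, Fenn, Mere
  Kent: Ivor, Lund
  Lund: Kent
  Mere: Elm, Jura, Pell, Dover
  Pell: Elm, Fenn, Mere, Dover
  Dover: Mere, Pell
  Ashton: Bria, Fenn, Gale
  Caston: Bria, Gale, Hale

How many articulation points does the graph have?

Removing Fenn increases the component count from 2 to 3, so Fenn is a cut vertex.
Removing Kent increases the component count from 2 to 3, so Kent is a cut vertex.
By contrast removing Ivor leaves 2 components; it is not a cut vertex. No other vertex is a cut vertex either.

2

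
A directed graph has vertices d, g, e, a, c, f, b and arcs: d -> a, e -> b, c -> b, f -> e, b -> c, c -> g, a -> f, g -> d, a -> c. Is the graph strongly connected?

Yes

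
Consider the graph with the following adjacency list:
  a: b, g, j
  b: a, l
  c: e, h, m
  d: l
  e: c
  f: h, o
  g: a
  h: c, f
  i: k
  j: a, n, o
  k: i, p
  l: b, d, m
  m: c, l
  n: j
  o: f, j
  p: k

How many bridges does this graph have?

6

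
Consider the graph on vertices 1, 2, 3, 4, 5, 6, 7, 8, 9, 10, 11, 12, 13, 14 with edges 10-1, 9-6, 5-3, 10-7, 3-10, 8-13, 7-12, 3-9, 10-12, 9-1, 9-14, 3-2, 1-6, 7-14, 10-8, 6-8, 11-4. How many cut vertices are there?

Removing 3 increases the component count from 2 to 4, so 3 is a cut vertex.
Removing 8 increases the component count from 2 to 3, so 8 is a cut vertex.
By contrast removing 2 leaves 2 components; it is not a cut vertex. No other vertex is a cut vertex either.

2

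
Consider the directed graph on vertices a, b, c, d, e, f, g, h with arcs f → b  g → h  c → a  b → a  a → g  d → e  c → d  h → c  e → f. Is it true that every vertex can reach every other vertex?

From f we can reach every vertex (a, b, c, d, e, f, g, h), and every vertex can reach f (a, b, c, d, e, f, g, h). So the whole graph is one strongly connected component.

Yes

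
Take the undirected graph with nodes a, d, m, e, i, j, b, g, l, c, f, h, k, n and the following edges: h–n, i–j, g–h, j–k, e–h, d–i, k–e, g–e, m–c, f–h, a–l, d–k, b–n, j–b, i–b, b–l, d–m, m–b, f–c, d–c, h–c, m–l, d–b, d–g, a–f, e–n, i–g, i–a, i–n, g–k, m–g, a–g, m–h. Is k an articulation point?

No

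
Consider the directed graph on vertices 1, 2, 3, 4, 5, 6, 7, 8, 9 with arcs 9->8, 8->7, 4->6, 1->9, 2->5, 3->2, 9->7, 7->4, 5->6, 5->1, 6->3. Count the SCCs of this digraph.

1

{1, 2, 3, 4, 5, 6, 7, 8, 9} are all mutually reachable — one SCC of size 9.
That gives 1 strongly connected component.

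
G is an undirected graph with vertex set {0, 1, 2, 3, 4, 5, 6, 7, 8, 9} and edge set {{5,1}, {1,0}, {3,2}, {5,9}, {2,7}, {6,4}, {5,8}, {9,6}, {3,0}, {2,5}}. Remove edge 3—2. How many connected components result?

3 and 2 are still connected via 3-0-1-5-2, so the component count stays at 1.

1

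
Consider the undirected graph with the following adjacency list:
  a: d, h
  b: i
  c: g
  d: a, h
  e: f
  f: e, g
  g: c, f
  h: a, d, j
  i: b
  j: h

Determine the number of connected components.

3

Starting from b we can reach b, i. That is one component of size 2.
Starting from c we can reach c, e, f, g. That is one component of size 4.
Starting from a we can reach a, d, h, j. That is one component of size 4.
Total: 3 components.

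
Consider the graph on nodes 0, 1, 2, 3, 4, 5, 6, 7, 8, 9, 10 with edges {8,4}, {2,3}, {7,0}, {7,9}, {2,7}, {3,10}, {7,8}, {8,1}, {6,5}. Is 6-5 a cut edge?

Yes

Removing 6-5 leaves no path between 6 and 5: the component count goes from 2 to 3. So it is a bridge.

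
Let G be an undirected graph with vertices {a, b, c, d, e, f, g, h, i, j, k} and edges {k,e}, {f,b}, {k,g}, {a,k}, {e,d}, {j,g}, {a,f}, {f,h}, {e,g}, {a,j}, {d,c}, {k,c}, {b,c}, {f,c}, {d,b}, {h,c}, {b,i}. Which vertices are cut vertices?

b

Removing b increases the component count from 1 to 2, so b is a cut vertex.
By contrast removing a leaves 1 component; it is not a cut vertex. No other vertex is a cut vertex either.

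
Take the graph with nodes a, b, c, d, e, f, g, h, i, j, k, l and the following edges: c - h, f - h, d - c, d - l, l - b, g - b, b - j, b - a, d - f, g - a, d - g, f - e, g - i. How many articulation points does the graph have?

Removing b increases the component count from 2 to 3, so b is a cut vertex.
Removing d increases the component count from 2 to 3, so d is a cut vertex.
Removing f increases the component count from 2 to 3, so f is a cut vertex.
Likewise g is a cut vertex.
By contrast removing l leaves 2 components; it is not a cut vertex. No other vertex is a cut vertex either.

4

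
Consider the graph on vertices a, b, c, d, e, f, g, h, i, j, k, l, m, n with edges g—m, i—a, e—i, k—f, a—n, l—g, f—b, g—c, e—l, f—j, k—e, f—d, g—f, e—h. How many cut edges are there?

The edges on the cycle k-e-l-g-f-k are not bridges since each lies on that cycle.
But removing d—f disconnects d from f; removing c—g disconnects c from g; removing g—m disconnects g from m; removing i—a disconnects i from a — these are bridges.
In total 9 edges are bridges.

9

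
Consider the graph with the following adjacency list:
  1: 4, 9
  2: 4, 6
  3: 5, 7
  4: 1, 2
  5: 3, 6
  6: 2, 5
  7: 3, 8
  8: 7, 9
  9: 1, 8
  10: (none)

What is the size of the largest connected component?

10 is isolated — a component by itself.
Starting from 1 we can reach 1, 2, 3, 4, 5, 6, 7, 8, 9. That is one component of size 9.
The largest has 9 vertices.

9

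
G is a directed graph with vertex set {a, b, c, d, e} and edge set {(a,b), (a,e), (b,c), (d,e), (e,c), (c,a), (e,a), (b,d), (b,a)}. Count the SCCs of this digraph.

1

{a, b, c, d, e} are all mutually reachable — one SCC of size 5.
That gives 1 strongly connected component.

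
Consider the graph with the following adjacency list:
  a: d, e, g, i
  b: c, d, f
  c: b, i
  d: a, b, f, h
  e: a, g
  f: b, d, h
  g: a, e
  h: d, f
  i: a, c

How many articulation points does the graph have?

Removing a increases the component count from 1 to 2, so a is a cut vertex.
By contrast removing d leaves 1 component; it is not a cut vertex. No other vertex is a cut vertex either.

1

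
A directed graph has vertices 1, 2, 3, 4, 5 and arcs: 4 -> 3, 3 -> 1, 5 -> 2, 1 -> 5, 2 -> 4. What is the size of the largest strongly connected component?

5

{1, 2, 3, 4, 5} are all mutually reachable — one SCC of size 5.
The largest has 5 vertices.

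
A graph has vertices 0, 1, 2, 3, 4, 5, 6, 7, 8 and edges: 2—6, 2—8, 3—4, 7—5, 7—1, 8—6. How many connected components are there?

4

0 is isolated — a component by itself.
Starting from 3 we can reach 3, 4. That is one component of size 2.
Starting from 2 we can reach 2, 6, 8. That is one component of size 3.
Starting from 1 we can reach 1, 5, 7. That is one component of size 3.
Total: 4 components.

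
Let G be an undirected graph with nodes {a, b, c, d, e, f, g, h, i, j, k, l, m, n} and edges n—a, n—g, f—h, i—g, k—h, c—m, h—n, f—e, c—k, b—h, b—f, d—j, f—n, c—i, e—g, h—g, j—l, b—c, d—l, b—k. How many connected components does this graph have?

2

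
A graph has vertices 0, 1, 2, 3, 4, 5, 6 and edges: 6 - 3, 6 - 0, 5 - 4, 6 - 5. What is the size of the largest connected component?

1 is isolated — a component by itself.
2 is isolated — a component by itself.
Starting from 0 we can reach 0, 3, 4, 5, 6. That is one component of size 5.
The largest has 5 vertices.

5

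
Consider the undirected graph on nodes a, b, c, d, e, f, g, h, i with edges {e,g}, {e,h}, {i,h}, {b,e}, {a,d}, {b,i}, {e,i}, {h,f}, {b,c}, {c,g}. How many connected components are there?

2

Starting from a we can reach a, d. That is one component of size 2.
Starting from b we can reach b, c, e, f, g, h, i. That is one component of size 7.
Total: 2 components.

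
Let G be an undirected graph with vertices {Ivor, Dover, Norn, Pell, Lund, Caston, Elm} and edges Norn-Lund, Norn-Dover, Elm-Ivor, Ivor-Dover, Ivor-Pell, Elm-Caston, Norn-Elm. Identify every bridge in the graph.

Caston-Elm, Ivor-Pell, Lund-Norn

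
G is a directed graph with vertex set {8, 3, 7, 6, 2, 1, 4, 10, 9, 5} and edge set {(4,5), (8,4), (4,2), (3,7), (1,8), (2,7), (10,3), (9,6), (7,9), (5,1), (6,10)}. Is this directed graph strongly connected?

No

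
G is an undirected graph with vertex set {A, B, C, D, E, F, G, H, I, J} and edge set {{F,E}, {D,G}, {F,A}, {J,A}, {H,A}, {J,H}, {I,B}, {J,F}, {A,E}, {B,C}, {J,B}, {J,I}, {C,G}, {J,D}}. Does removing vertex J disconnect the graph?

Yes

Deleting J raises the number of components from 1 to 2, so J is a cut vertex.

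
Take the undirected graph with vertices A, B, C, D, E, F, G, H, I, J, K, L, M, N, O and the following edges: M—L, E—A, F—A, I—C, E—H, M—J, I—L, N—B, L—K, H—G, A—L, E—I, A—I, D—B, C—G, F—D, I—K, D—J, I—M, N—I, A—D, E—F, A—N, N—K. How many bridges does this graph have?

0

The edges on the cycle E-F-D-A-E are not bridges since each lies on that cycle.
Every edge lies on some cycle, so there are no bridges.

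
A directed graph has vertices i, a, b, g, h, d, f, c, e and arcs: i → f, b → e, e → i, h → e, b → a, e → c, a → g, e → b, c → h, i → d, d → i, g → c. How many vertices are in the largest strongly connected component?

{a, b, c, e, g, h} are all mutually reachable — one SCC of size 6.
{d, i} are all mutually reachable — one SCC of size 2.
{f} is an SCC by itself.
The largest has 6 vertices.

6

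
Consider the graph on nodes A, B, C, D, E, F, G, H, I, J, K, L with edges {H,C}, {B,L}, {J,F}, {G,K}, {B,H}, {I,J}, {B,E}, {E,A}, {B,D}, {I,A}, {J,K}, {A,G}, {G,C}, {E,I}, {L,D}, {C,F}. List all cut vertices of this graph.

Removing B increases the component count from 1 to 2, so B is a cut vertex.
By contrast removing G leaves 1 component; it is not a cut vertex. No other vertex is a cut vertex either.

B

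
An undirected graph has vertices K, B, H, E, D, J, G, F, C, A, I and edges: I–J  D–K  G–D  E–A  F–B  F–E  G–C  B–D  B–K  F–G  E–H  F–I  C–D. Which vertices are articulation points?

Removing E increases the component count from 1 to 3, so E is a cut vertex.
Removing F increases the component count from 1 to 3, so F is a cut vertex.
Removing I increases the component count from 1 to 2, so I is a cut vertex.
By contrast removing A leaves 1 component; it is not a cut vertex. No other vertex is a cut vertex either.

E, F, I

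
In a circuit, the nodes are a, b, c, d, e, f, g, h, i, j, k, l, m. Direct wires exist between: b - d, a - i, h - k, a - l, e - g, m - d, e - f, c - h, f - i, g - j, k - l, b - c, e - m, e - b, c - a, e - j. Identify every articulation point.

Removing e increases the component count from 1 to 2, so e is a cut vertex.
By contrast removing g leaves 1 component; it is not a cut vertex. No other vertex is a cut vertex either.

e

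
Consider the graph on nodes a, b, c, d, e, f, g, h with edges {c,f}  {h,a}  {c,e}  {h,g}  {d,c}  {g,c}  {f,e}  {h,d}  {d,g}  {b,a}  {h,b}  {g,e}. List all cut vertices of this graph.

h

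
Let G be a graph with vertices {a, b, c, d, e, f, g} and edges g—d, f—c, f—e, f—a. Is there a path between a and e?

Yes

From a we can reach a, c, e, f, which includes e.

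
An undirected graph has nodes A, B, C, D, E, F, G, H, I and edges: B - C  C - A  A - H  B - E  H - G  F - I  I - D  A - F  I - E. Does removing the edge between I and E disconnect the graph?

No

After removing I - E, the path I-F-A-C-B-E still connects them, so the edge is not a bridge.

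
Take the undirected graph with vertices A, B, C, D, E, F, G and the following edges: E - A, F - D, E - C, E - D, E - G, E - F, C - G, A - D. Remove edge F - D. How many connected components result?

F and D are still connected via F-E-D, so the component count stays at 2.

2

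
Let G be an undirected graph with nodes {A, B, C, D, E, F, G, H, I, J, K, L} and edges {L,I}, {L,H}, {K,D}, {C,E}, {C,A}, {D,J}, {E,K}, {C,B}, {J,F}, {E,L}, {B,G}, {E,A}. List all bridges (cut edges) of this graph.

The edges on the cycle C-E-A-C are not bridges since each lies on that cycle.
But removing G - B disconnects G from B; removing D - J disconnects D from J; removing C - B disconnects C from B; removing D - K disconnects D from K — these are bridges.
In total 9 edges are bridges.

B-C, B-G, D-J, D-K, E-K, E-L, F-J, H-L, I-L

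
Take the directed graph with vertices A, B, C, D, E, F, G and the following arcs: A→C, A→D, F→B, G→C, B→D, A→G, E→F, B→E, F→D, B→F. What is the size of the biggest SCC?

3

{B, E, F} are all mutually reachable — one SCC of size 3.
{A} is an SCC by itself.
{C} is an SCC by itself.
{G} is an SCC by itself.
{D} is an SCC by itself.
The largest has 3 vertices.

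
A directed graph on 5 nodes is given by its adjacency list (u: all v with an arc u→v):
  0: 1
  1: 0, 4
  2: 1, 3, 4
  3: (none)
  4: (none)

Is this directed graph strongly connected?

No

There is no directed path from 1 to 3, so the graph is not strongly connected.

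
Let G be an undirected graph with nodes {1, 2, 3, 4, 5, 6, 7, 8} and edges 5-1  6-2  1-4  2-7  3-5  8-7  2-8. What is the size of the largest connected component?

Starting from 2 we can reach 2, 6, 7, 8. That is one component of size 4.
Starting from 1 we can reach 1, 3, 4, 5. That is one component of size 4.
The largest has 4 vertices.

4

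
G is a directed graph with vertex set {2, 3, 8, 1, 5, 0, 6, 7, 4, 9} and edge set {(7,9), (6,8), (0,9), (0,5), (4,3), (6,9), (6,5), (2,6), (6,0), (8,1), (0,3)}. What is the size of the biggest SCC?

1

{2} is an SCC by itself.
{5} is an SCC by itself.
{7} is an SCC by itself.
{0} is an SCC by itself.
{4} is an SCC by itself.
(and 5 more singleton SCCs)
The largest has 1 vertex.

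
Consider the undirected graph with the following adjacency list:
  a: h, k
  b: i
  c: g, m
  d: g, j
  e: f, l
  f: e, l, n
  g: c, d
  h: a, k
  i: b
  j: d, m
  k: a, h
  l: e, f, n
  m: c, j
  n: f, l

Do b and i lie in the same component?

From b we can reach b, i, which includes i.

Yes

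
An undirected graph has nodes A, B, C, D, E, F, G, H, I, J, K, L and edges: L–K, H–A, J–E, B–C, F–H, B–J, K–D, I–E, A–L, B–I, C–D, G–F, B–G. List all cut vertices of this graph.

B

Removing B increases the component count from 1 to 2, so B is a cut vertex.
By contrast removing E leaves 1 component; it is not a cut vertex. No other vertex is a cut vertex either.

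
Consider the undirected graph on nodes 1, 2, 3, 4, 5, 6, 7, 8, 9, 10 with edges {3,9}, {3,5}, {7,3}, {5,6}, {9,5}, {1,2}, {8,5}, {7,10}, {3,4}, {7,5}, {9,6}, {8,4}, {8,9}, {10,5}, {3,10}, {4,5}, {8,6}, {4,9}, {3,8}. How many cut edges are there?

1

The edges on the cycle 7-3-8-5-7 are not bridges since each lies on that cycle.
But removing 1 - 2 disconnects 1 from 2 — this is a bridge.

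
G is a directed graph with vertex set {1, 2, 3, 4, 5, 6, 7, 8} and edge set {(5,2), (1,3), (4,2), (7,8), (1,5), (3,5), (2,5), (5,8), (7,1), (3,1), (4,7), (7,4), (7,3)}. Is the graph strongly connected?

There is no directed path from 4 to 6, so the graph is not strongly connected.

No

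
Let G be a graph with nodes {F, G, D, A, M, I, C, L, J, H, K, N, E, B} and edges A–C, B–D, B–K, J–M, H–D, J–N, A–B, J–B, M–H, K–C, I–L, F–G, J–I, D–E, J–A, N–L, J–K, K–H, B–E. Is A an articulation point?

Deleting A leaves 2 components (was 2), so A is not a cut vertex.

No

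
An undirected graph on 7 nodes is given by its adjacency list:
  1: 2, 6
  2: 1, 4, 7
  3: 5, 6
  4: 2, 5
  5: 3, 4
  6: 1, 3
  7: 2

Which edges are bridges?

2-7

The edges on the cycle 4-5-3-6-1-2-4 are not bridges since each lies on that cycle.
But removing 2-7 disconnects 2 from 7 — this is a bridge.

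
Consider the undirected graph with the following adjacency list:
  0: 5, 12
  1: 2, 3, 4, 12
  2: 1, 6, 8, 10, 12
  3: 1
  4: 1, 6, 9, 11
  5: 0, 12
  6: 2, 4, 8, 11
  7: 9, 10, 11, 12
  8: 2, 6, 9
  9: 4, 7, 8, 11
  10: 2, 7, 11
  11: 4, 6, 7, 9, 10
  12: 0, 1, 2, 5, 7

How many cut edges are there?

The edges on the cycle 12-1-2-12 are not bridges since each lies on that cycle.
But removing 1-3 disconnects 1 from 3 — this is a bridge.

1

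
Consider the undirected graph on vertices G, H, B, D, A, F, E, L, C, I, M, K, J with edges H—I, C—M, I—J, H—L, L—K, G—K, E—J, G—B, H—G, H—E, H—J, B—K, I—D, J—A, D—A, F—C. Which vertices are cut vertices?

Removing C increases the component count from 2 to 3, so C is a cut vertex.
Removing H increases the component count from 2 to 3, so H is a cut vertex.
By contrast removing K leaves 2 components; it is not a cut vertex. No other vertex is a cut vertex either.

C, H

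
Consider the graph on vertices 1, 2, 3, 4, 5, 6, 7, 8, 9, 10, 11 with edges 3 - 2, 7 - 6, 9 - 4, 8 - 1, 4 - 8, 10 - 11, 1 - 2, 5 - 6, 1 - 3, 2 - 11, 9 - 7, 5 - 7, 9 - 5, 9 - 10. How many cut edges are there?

The edges on the cycle 9-5-6-7-9 are not bridges since each lies on that cycle.
Every edge lies on some cycle, so there are no bridges.

0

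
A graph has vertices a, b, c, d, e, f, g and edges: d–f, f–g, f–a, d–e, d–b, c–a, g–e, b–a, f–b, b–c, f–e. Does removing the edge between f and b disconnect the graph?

No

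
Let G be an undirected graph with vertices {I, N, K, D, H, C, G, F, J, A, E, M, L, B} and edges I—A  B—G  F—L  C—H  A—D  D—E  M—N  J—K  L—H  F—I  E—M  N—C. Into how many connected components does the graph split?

3

Starting from B we can reach B, G. That is one component of size 2.
Starting from J we can reach J, K. That is one component of size 2.
Starting from A we can reach A, C, D, E, F, H, I, L, M, N. That is one component of size 10.
Total: 3 components.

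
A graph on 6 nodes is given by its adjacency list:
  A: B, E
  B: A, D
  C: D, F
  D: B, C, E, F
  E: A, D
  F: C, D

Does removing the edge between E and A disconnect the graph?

After removing E-A, the path E-D-B-A still connects them, so the edge is not a bridge.

No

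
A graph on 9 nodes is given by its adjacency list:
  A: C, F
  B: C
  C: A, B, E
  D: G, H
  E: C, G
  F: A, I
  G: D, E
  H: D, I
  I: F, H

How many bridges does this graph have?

The edges on the cycle G-E-C-A-F-I-H-D-G are not bridges since each lies on that cycle.
But removing B-C disconnects B from C — this is a bridge.

1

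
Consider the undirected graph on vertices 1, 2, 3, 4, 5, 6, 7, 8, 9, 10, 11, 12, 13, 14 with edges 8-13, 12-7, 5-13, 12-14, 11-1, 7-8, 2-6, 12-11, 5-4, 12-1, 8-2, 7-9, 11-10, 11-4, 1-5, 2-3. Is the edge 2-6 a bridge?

Yes

Removing 2-6 leaves no path between 2 and 6: the component count goes from 1 to 2. So it is a bridge.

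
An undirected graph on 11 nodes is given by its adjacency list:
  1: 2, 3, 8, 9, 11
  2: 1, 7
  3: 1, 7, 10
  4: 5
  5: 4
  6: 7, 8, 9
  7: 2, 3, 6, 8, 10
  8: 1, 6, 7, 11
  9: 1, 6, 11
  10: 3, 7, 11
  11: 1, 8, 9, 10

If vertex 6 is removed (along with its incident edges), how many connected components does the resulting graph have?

2

With 6 gone, the remaining components are: {4, 5}; {1, 2, 3, 7, 8, 9, 10, 11}.
That is 2 components.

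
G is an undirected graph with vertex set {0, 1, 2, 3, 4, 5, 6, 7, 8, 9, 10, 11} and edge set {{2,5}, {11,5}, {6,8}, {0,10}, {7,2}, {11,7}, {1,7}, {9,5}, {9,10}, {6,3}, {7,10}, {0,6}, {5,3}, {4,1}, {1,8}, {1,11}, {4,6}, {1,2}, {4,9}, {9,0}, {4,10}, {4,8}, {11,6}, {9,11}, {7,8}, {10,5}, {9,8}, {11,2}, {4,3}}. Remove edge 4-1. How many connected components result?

1

4 and 1 are still connected via 4-8-1, so the component count stays at 1.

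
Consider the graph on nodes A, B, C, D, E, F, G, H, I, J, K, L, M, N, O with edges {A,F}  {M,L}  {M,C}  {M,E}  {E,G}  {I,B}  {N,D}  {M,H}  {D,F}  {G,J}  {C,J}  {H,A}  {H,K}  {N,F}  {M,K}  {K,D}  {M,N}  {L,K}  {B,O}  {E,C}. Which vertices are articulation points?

B, M

Removing B increases the component count from 2 to 3, so B is a cut vertex.
Removing M increases the component count from 2 to 3, so M is a cut vertex.
By contrast removing F leaves 2 components; it is not a cut vertex. No other vertex is a cut vertex either.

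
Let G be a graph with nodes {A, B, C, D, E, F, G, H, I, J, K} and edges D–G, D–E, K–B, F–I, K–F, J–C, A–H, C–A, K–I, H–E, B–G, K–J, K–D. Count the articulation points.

Removing K increases the component count from 1 to 2, so K is a cut vertex.
By contrast removing E leaves 1 component; it is not a cut vertex. No other vertex is a cut vertex either.

1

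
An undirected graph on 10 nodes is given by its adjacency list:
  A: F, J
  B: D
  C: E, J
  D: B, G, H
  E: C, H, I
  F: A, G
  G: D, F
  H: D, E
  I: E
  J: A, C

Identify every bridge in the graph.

B-D, E-I

The edges on the cycle G-F-A-J-C-E-H-D-G are not bridges since each lies on that cycle.
But removing I-E disconnects I from E; removing B-D disconnects B from D — these are bridges.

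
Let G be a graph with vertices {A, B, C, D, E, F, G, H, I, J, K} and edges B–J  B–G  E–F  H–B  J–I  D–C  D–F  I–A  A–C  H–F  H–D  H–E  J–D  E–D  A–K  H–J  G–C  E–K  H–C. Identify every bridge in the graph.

none

The edges on the cycle H-B-G-C-H are not bridges since each lies on that cycle.
Every edge lies on some cycle, so there are no bridges.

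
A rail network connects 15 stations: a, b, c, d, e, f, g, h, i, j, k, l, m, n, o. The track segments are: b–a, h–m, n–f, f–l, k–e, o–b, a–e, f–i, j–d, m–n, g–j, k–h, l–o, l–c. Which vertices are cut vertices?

f, j, l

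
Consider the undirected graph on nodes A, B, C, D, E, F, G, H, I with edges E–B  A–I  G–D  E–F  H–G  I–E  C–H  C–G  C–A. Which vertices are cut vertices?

Removing A increases the component count from 1 to 2, so A is a cut vertex.
Removing C increases the component count from 1 to 2, so C is a cut vertex.
Removing E increases the component count from 1 to 3, so E is a cut vertex.
Likewise G, I are cut vertices.
By contrast removing D leaves 1 component; it is not a cut vertex. No other vertex is a cut vertex either.

A, C, E, G, I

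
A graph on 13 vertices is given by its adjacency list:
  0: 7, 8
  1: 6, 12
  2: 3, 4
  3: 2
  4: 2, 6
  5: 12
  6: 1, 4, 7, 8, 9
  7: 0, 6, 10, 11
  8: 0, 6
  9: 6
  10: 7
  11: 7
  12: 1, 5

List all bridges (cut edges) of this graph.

1-12, 1-6, 10-7, 11-7, 12-5, 2-3, 2-4, 4-6, 6-9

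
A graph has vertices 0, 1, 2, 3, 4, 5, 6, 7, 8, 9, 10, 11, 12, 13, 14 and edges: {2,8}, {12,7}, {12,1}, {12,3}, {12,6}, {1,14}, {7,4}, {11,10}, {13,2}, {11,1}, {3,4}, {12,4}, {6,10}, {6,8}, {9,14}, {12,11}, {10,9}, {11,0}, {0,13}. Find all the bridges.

The edges on the cycle 12-7-4-12 are not bridges since each lies on that cycle.
Every edge lies on some cycle, so there are no bridges.

none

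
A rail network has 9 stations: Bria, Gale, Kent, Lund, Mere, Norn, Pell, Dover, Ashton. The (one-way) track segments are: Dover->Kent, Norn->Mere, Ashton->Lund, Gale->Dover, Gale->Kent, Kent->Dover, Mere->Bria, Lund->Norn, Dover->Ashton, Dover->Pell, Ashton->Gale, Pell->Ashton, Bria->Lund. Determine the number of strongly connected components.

2

{Gale, Kent, Pell, Dover, Ashton} are all mutually reachable — one SCC of size 5.
{Bria, Lund, Mere, Norn} are all mutually reachable — one SCC of size 4.
That gives 2 strongly connected components.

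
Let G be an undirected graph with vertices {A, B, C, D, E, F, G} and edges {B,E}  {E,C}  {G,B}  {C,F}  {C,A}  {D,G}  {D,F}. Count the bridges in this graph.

The edges on the cycle D-G-B-E-C-F-D are not bridges since each lies on that cycle.
But removing C - A disconnects C from A — this is a bridge.

1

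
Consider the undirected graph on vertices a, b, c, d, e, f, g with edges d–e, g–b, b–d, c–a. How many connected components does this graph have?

3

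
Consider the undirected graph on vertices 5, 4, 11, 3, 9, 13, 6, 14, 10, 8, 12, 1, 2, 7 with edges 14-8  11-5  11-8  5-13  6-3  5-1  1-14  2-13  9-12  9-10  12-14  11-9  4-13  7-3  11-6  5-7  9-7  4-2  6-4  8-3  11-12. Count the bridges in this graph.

The edges on the cycle 11-9-12-11 are not bridges since each lies on that cycle.
But removing 10-9 disconnects 10 from 9 — this is a bridge.

1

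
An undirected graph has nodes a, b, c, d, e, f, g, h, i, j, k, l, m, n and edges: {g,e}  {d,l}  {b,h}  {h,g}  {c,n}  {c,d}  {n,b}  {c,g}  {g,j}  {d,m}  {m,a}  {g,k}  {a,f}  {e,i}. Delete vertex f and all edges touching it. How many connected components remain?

With f gone, the remaining components are: {a, b, c, d, e, g, h, i, j, k, l, m, n}.
That is 1 component.

1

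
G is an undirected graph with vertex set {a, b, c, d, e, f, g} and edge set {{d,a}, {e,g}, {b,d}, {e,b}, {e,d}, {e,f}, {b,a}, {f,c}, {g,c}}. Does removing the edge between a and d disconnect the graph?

After removing a - d, the path a-b-d still connects them, so the edge is not a bridge.

No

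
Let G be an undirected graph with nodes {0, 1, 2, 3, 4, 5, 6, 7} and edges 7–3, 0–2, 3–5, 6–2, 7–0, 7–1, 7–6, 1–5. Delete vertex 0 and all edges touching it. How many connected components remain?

With 0 gone, the remaining components are: {4}; {1, 2, 3, 5, 6, 7}.
That is 2 components.

2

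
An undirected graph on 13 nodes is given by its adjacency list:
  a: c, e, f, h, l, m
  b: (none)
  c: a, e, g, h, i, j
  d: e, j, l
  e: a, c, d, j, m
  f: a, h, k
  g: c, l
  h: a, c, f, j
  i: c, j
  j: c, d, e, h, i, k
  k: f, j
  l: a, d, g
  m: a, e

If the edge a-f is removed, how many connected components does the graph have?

2

a and f are still connected via a-h-f, so the component count stays at 2.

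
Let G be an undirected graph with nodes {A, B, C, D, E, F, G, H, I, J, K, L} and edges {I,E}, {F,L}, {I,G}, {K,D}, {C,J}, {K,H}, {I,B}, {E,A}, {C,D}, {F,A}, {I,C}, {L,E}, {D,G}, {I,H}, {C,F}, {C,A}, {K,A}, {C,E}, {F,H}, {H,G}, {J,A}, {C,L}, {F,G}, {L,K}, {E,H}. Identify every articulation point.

I

Removing I increases the component count from 1 to 2, so I is a cut vertex.
By contrast removing E leaves 1 component; it is not a cut vertex. No other vertex is a cut vertex either.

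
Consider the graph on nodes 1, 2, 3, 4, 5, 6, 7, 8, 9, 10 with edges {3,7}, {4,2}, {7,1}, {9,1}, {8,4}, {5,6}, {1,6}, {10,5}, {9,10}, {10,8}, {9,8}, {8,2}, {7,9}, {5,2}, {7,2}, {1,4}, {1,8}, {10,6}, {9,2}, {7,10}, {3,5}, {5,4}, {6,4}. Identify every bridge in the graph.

none

The edges on the cycle 9-10-8-4-1-9 are not bridges since each lies on that cycle.
Every edge lies on some cycle, so there are no bridges.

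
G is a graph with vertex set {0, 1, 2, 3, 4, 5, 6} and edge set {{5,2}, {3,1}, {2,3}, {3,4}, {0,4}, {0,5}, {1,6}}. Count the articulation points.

2

Removing 1 increases the component count from 1 to 2, so 1 is a cut vertex.
Removing 3 increases the component count from 1 to 2, so 3 is a cut vertex.
By contrast removing 0 leaves 1 component; it is not a cut vertex. No other vertex is a cut vertex either.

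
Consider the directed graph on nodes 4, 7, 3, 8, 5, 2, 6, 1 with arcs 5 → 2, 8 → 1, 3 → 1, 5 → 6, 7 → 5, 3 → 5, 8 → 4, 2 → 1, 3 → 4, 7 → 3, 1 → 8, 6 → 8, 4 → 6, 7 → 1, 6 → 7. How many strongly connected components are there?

1

{1, 2, 3, 4, 5, 6, 7, 8} are all mutually reachable — one SCC of size 8.
That gives 1 strongly connected component.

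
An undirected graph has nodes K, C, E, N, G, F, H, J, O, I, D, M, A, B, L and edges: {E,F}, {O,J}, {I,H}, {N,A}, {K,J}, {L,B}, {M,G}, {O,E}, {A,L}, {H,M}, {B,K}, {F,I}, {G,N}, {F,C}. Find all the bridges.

The edges on the cycle O-E-F-I-H-M-G-N-A-L-B-K-J-O are not bridges since each lies on that cycle.
But removing F-C disconnects F from C — this is a bridge.

C-F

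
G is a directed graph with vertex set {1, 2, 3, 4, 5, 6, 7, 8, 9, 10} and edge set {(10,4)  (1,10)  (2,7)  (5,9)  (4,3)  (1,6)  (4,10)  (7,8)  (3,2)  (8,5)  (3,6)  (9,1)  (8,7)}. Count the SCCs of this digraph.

2

{1, 2, 3, 4, 5, 7, 8, 9, 10} are all mutually reachable — one SCC of size 9.
{6} is an SCC by itself.
That gives 2 strongly connected components.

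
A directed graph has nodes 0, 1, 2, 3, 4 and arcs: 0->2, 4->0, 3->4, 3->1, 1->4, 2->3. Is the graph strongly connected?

Yes

From 3 we can reach every vertex (0, 1, 2, 3, 4), and every vertex can reach 3 (0, 1, 2, 3, 4). So the whole graph is one strongly connected component.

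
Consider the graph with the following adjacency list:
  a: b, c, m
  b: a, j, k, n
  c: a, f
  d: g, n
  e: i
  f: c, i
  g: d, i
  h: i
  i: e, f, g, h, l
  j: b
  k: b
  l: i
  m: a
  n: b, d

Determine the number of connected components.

1

Starting from a we can reach a, b, c, d, e, f, g, h, i, j, k, l, m, n. That is one component of size 14.
Total: 1 component.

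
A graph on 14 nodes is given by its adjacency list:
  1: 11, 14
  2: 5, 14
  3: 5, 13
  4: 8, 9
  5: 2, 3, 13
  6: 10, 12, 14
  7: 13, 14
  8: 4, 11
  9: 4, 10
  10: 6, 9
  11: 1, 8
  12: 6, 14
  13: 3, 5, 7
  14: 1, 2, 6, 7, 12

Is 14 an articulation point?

Deleting 14 raises the number of components from 1 to 2, so 14 is a cut vertex.

Yes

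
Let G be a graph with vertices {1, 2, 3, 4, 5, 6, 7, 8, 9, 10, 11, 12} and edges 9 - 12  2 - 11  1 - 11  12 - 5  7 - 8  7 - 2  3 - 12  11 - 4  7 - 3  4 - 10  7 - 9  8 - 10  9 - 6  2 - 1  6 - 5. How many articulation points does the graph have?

Removing 7 increases the component count from 1 to 2, so 7 is a cut vertex.
By contrast removing 6 leaves 1 component; it is not a cut vertex. No other vertex is a cut vertex either.

1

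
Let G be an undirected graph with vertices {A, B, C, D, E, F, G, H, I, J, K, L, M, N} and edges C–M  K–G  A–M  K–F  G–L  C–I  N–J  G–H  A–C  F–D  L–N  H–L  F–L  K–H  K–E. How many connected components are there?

3

B is isolated — a component by itself.
Starting from A we can reach A, C, I, M. That is one component of size 4.
Starting from D we can reach D, E, F, G, H, J, K, L, N. That is one component of size 9.
Total: 3 components.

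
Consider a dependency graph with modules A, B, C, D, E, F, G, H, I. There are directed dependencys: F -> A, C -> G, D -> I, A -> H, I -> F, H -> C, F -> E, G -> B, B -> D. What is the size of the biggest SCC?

{A, B, C, D, F, G, H, I} are all mutually reachable — one SCC of size 8.
{E} is an SCC by itself.
The largest has 8 vertices.

8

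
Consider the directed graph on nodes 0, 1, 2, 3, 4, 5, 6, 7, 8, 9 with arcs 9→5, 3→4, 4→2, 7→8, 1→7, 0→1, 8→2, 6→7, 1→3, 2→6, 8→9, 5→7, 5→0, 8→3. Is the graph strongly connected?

Yes

From 6 we can reach every vertex (0, 1, 2, 3, 4, 5, 6, 7, 8, 9), and every vertex can reach 6 (0, 1, 2, 3, 4, 5, 6, 7, 8, 9). So the whole graph is one strongly connected component.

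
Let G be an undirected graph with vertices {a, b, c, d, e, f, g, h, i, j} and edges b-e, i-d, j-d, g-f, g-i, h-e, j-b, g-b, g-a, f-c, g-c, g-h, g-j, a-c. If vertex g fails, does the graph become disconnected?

Deleting g raises the number of components from 1 to 2, so g is a cut vertex.

Yes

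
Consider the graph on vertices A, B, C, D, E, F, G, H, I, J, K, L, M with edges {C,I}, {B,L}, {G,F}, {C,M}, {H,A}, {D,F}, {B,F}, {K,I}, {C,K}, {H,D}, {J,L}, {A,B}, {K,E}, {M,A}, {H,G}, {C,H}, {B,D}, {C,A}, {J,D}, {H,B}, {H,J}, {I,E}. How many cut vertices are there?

Removing C increases the component count from 1 to 2, so C is a cut vertex.
By contrast removing D leaves 1 component; it is not a cut vertex. No other vertex is a cut vertex either.

1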